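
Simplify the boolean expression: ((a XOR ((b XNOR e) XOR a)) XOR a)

By XOR self-cancellation ((E XOR v) XOR v = E):
= ((b XNOR e) XOR a)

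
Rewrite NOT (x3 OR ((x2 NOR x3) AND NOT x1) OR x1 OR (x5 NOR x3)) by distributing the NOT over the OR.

NOT x3 AND NOT ((x2 NOR x3) AND NOT x1) AND NOT x1 AND NOT (x5 NOR x3)
De Morgan's: NOT(OR of terms) = AND of negations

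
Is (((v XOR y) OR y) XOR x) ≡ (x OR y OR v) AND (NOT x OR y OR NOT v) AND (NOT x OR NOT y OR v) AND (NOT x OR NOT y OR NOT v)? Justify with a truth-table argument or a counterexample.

Yes, they are equivalent — the two output columns agree on all 8 assignments:
x | y | v | Expression 1 | Expression 2
---------------------------------------
0 | 0 | 0 | 0 | 0
0 | 0 | 1 | 1 | 1
0 | 1 | 0 | 1 | 1
0 | 1 | 1 | 1 | 1
1 | 0 | 0 | 1 | 1
1 | 0 | 1 | 0 | 0
1 | 1 | 0 | 0 | 0
1 | 1 | 1 | 0 | 0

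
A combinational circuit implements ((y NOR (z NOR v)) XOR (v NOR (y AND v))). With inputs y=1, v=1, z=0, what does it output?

Substituting: ((1 NOR (0 NOR 1)) XOR (1 NOR (1 AND 1)))
= 0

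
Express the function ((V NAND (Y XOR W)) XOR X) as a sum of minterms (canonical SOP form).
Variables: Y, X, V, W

Σm(0, 1, 2, 7, 8, 9, 11, 14) = (NOT Y AND NOT X AND NOT V AND NOT W) OR (NOT Y AND NOT X AND NOT V AND W) OR (NOT Y AND NOT X AND V AND NOT W) OR (NOT Y AND X AND V AND W) OR (Y AND NOT X AND NOT V AND NOT W) OR (Y AND NOT X AND NOT V AND W) OR (Y AND NOT X AND V AND W) OR (Y AND X AND V AND NOT W)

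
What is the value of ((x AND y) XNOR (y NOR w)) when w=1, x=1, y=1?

Substituting: ((1 AND 1) XNOR (1 NOR 1))
= 0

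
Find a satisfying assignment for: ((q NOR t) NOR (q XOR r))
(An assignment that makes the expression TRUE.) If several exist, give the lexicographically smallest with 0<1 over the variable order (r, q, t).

r=0, q=0, t=1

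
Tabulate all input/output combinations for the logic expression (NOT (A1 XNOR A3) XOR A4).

A4 | A3 | A1 | Output
---------------------
0 | 0 | 0 | 0
0 | 0 | 1 | 1
0 | 1 | 0 | 1
0 | 1 | 1 | 0
1 | 0 | 0 | 1
1 | 0 | 1 | 0
1 | 1 | 0 | 0
1 | 1 | 1 | 1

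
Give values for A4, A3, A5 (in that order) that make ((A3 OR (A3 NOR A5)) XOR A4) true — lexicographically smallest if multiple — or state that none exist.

A4=0, A3=0, A5=0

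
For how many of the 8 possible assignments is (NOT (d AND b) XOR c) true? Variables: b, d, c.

Satisfying assignments: (0,0,0), (0,1,0), (1,0,0), (1,1,1)
Count: 4 out of 8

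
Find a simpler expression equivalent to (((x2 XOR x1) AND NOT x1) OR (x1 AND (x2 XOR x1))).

By distribution ((E AND v) OR (E AND NOT v) = E):
= (x2 XOR x1)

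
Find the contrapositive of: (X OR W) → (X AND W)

Contrapositive: NOT (X AND W) → NOT (X OR W)
Note: A statement and its contrapositive are logically equivalent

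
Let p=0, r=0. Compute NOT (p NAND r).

Substituting: NOT (0 NAND 0)
= 0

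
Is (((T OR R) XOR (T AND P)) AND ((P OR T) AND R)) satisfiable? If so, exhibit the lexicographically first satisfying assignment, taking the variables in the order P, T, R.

P=0, T=1, R=1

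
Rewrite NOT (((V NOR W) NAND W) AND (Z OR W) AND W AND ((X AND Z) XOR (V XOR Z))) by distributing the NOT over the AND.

NOT ((V NOR W) NAND W) OR NOT (Z OR W) OR NOT W OR NOT ((X AND Z) XOR (V XOR Z))
De Morgan's: NOT(AND of terms) = OR of negations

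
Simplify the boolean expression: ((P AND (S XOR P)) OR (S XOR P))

By absorption (E OR (E AND v) = E):
= (S XOR P)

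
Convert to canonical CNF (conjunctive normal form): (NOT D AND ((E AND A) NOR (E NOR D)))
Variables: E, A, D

(E OR A OR D) AND (E OR A OR NOT D) AND (E OR NOT A OR D) AND (E OR NOT A OR NOT D) AND (NOT E OR A OR NOT D) AND (NOT E OR NOT A OR D) AND (NOT E OR NOT A OR NOT D)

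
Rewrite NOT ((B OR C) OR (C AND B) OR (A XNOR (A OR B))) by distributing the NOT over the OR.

NOT (B OR C) AND NOT (C AND B) AND NOT (A XNOR (A OR B))
De Morgan's: NOT(OR of terms) = AND of negations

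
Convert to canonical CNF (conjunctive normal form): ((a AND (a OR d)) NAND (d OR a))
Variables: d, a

(d OR NOT a) AND (NOT d OR NOT a)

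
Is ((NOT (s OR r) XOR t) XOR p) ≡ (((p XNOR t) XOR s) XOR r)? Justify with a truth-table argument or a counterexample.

No. Counterexample: with s=1, t=0, p=0, r=1, Expression 1 = 0 but Expression 2 = 1.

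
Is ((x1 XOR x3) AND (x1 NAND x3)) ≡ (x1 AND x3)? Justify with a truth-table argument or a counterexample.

No. Counterexample: with x3=0, x1=1, Expression 1 = 1 but Expression 2 = 0.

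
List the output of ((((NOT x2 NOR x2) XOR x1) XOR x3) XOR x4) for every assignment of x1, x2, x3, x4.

x1 | x2 | x3 | x4 | Output
--------------------------
0 | 0 | 0 | 0 | 0
0 | 0 | 0 | 1 | 1
0 | 0 | 1 | 0 | 1
0 | 0 | 1 | 1 | 0
0 | 1 | 0 | 0 | 0
0 | 1 | 0 | 1 | 1
0 | 1 | 1 | 0 | 1
0 | 1 | 1 | 1 | 0
1 | 0 | 0 | 0 | 1
1 | 0 | 0 | 1 | 0
1 | 0 | 1 | 0 | 0
1 | 0 | 1 | 1 | 1
1 | 1 | 0 | 0 | 1
1 | 1 | 0 | 1 | 0
1 | 1 | 1 | 0 | 0
1 | 1 | 1 | 1 | 1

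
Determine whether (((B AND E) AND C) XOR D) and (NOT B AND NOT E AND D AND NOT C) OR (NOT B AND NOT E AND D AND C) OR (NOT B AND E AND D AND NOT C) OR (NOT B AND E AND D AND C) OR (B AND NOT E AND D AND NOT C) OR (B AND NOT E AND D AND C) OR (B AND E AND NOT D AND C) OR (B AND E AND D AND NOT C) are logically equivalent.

Yes, they are equivalent — the two output columns agree on all 16 assignments:
B | E | D | C | Expression 1 | Expression 2
-------------------------------------------
0 | 0 | 0 | 0 | 0 | 0
0 | 0 | 0 | 1 | 0 | 0
0 | 0 | 1 | 0 | 1 | 1
0 | 0 | 1 | 1 | 1 | 1
0 | 1 | 0 | 0 | 0 | 0
0 | 1 | 0 | 1 | 0 | 0
0 | 1 | 1 | 0 | 1 | 1
0 | 1 | 1 | 1 | 1 | 1
1 | 0 | 0 | 0 | 0 | 0
1 | 0 | 0 | 1 | 0 | 0
1 | 0 | 1 | 0 | 1 | 1
1 | 0 | 1 | 1 | 1 | 1
1 | 1 | 0 | 0 | 0 | 0
1 | 1 | 0 | 1 | 1 | 1
1 | 1 | 1 | 0 | 1 | 1
1 | 1 | 1 | 1 | 0 | 0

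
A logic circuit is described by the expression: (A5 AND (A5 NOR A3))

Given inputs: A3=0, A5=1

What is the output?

Substituting: (1 AND (1 NOR 0))
= 0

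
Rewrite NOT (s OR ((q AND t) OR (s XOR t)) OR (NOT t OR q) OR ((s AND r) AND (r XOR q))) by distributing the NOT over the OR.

NOT s AND NOT ((q AND t) OR (s XOR t)) AND NOT (NOT t OR q) AND NOT ((s AND r) AND (r XOR q))
De Morgan's: NOT(OR of terms) = AND of negations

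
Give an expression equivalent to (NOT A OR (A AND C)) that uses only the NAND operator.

(((A NAND A) NAND (A NAND A)) NAND (((A NAND C) NAND (A NAND C)) NAND ((A NAND C) NAND (A NAND C))))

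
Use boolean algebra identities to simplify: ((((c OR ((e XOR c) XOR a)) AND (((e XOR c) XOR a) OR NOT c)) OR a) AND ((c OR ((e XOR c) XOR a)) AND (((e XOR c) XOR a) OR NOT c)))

By absorption (E AND (E OR v) = E) then distribution ((E OR v) AND (E OR NOT v) = E):
= ((e XOR c) XOR a)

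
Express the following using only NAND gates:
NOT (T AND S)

(((T NAND S) NAND (T NAND S)) NAND ((T NAND S) NAND (T NAND S)))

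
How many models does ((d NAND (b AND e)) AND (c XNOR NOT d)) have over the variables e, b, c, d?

Satisfying assignments: (0,0,0,1), (0,0,1,0), (0,1,0,1), (0,1,1,0), (1,0,0,1), (1,0,1,0), (1,1,1,0)
Count: 7 out of 16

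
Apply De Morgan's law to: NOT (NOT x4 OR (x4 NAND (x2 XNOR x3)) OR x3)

x4 AND NOT (x4 NAND (x2 XNOR x3)) AND NOT x3
De Morgan's: NOT(OR of terms) = AND of negations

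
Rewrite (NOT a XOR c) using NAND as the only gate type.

(((a NAND a) NAND ((a NAND a) NAND c)) NAND (c NAND ((a NAND a) NAND c)))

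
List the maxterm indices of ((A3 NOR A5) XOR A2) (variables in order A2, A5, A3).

ΠM(1, 2, 3, 4) = (A2 OR A5 OR NOT A3) AND (A2 OR NOT A5 OR A3) AND (A2 OR NOT A5 OR NOT A3) AND (NOT A2 OR A5 OR A3)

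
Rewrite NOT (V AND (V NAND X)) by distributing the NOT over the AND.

NOT V OR NOT (V NAND X)
De Morgan's: NOT(AND of terms) = OR of negations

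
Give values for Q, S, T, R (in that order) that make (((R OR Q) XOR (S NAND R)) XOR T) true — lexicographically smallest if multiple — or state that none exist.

Q=0, S=0, T=0, R=0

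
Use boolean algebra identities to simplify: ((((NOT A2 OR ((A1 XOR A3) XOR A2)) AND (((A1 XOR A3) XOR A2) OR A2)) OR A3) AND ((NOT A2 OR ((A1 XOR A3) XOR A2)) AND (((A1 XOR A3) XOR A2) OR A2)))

By absorption (E AND (E OR v) = E) then distribution ((E OR v) AND (E OR NOT v) = E):
= ((A1 XOR A3) XOR A2)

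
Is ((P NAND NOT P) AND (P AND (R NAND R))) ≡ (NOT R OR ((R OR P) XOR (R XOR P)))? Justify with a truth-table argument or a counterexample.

No. Counterexample: with P=0, R=0, Expression 1 = 0 but Expression 2 = 1.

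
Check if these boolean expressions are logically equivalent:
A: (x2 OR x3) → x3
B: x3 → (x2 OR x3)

No, Converse is not equivalent to original (counterexample: x2=1, x3=0)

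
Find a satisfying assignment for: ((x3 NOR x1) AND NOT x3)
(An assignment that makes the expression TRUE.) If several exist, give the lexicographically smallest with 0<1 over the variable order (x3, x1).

x3=0, x1=0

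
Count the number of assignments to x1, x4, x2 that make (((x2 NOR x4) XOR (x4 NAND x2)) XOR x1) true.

Satisfying assignments: (0,0,1), (0,1,0), (1,0,0), (1,1,1)
Count: 4 out of 8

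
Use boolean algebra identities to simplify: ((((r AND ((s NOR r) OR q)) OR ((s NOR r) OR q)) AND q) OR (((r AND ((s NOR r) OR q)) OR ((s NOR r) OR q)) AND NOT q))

By distribution ((E AND v) OR (E AND NOT v) = E) then absorption (E OR (E AND v) = E):
= ((s NOR r) OR q)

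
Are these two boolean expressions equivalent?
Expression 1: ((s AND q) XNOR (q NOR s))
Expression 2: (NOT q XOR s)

No. Counterexample: with q=0, s=0, Expression 1 = 0 but Expression 2 = 1.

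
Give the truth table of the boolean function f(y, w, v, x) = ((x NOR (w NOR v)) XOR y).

y | w | v | x | Output
----------------------
0 | 0 | 0 | 0 | 0
0 | 0 | 0 | 1 | 0
0 | 0 | 1 | 0 | 1
0 | 0 | 1 | 1 | 0
0 | 1 | 0 | 0 | 1
0 | 1 | 0 | 1 | 0
0 | 1 | 1 | 0 | 1
0 | 1 | 1 | 1 | 0
1 | 0 | 0 | 0 | 1
1 | 0 | 0 | 1 | 1
1 | 0 | 1 | 0 | 0
1 | 0 | 1 | 1 | 1
1 | 1 | 0 | 0 | 0
1 | 1 | 0 | 1 | 1
1 | 1 | 1 | 0 | 0
1 | 1 | 1 | 1 | 1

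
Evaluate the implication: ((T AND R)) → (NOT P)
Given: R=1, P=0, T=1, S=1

Antecedent ((T AND R)) = 1; consequent (NOT P) = 1.
1 → 1 = 1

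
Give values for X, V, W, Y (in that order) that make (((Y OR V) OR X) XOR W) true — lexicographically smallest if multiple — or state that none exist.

X=0, V=0, W=0, Y=1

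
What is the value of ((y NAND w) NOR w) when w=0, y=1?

Substituting: ((1 NAND 0) NOR 0)
= 0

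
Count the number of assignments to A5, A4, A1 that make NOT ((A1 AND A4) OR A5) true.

Satisfying assignments: (0,0,0), (0,0,1), (0,1,0)
Count: 3 out of 8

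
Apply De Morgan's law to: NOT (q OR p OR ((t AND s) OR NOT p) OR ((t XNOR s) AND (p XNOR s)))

NOT q AND NOT p AND NOT ((t AND s) OR NOT p) AND NOT ((t XNOR s) AND (p XNOR s))
De Morgan's: NOT(OR of terms) = AND of negations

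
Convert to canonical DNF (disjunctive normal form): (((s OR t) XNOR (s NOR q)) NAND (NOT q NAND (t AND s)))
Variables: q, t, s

(NOT q AND NOT t AND NOT s) OR (NOT q AND NOT t AND s) OR (NOT q AND t AND s) OR (q AND NOT t AND s) OR (q AND t AND NOT s) OR (q AND t AND s)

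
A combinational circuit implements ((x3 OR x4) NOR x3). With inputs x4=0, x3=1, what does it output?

Substituting: ((1 OR 0) NOR 1)
= 0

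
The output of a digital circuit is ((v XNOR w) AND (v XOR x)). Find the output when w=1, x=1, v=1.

Substituting: ((1 XNOR 1) AND (1 XOR 1))
= 0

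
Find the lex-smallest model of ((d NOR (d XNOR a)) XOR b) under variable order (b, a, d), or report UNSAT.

b=0, a=1, d=0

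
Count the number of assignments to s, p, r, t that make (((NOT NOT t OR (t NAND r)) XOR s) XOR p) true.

Satisfying assignments: (0,0,0,0), (0,0,0,1), (0,0,1,0), (0,0,1,1), (1,1,0,0), (1,1,0,1), (1,1,1,0), (1,1,1,1)
Count: 8 out of 16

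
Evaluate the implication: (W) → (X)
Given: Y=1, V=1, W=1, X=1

Antecedent (W) = 1; consequent (X) = 1.
1 → 1 = 1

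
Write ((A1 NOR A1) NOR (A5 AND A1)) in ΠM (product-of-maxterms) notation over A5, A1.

ΠM(0, 2, 3) = (A5 OR A1) AND (NOT A5 OR A1) AND (NOT A5 OR NOT A1)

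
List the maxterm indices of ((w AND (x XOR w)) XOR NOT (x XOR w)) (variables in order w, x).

ΠM(1) = (w OR NOT x)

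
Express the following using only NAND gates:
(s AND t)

((s NAND t) NAND (s NAND t))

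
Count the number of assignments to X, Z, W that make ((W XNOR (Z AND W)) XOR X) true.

Satisfying assignments: (0,0,0), (0,1,0), (0,1,1), (1,0,1)
Count: 4 out of 8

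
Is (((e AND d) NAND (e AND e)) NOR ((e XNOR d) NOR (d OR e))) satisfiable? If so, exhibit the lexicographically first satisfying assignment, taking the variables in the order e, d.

e=1, d=1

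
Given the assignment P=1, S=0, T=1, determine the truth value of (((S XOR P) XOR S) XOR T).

Substituting: (((0 XOR 1) XOR 0) XOR 1)
= 0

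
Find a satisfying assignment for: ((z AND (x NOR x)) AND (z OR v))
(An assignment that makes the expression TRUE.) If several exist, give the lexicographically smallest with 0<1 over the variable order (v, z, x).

v=0, z=1, x=0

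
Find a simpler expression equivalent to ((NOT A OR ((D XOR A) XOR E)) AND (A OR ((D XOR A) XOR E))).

By distribution ((E OR v) AND (E OR NOT v) = E):
= ((D XOR A) XOR E)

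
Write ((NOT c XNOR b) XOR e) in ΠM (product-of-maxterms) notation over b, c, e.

ΠM(0, 3, 5, 6) = (b OR c OR e) AND (b OR NOT c OR NOT e) AND (NOT b OR c OR NOT e) AND (NOT b OR NOT c OR e)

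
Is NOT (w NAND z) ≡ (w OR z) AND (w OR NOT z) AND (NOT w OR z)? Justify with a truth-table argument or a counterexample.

Yes, they are equivalent — the two output columns agree on all 4 assignments:
w | z | Expression 1 | Expression 2
-----------------------------------
0 | 0 | 0 | 0
0 | 1 | 0 | 0
1 | 0 | 0 | 0
1 | 1 | 1 | 1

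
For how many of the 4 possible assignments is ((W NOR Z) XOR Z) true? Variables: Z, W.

Satisfying assignments: (0,0), (1,0), (1,1)
Count: 3 out of 4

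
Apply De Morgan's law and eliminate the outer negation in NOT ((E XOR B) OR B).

NOT (E XOR B) AND NOT B
De Morgan's: NOT(OR of terms) = AND of negations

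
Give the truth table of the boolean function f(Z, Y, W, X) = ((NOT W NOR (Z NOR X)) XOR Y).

Z | Y | W | X | Output
----------------------
0 | 0 | 0 | 0 | 0
0 | 0 | 0 | 1 | 0
0 | 0 | 1 | 0 | 0
0 | 0 | 1 | 1 | 1
0 | 1 | 0 | 0 | 1
0 | 1 | 0 | 1 | 1
0 | 1 | 1 | 0 | 1
0 | 1 | 1 | 1 | 0
1 | 0 | 0 | 0 | 0
1 | 0 | 0 | 1 | 0
1 | 0 | 1 | 0 | 1
1 | 0 | 1 | 1 | 1
1 | 1 | 0 | 0 | 1
1 | 1 | 0 | 1 | 1
1 | 1 | 1 | 0 | 0
1 | 1 | 1 | 1 | 0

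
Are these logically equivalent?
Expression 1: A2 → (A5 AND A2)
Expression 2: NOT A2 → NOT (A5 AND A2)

No, Inverse is not equivalent to original (counterexample: A5=0, A2=1)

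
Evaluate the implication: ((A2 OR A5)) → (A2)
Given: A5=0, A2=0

Antecedent ((A2 OR A5)) = 0; consequent (A2) = 0.
0 → 0 = 1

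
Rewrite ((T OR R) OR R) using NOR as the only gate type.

((((T NOR R) NOR (T NOR R)) NOR R) NOR (((T NOR R) NOR (T NOR R)) NOR R))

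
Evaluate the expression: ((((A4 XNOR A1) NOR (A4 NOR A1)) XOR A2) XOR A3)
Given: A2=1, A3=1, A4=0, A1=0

Substituting: ((((0 XNOR 0) NOR (0 NOR 0)) XOR 1) XOR 1)
= 0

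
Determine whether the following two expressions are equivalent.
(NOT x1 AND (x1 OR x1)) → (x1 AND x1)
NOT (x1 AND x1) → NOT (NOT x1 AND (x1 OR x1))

Yes, Contrapositive is always equivalent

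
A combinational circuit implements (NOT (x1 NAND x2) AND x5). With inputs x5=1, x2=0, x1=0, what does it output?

Substituting: (NOT (0 NAND 0) AND 1)
= 0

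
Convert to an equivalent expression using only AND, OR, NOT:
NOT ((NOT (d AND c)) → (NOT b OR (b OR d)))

(NOT (d AND c)) AND NOT (NOT b OR (b OR d))
(Negated implication: NOT(A → B) = A AND NOT B)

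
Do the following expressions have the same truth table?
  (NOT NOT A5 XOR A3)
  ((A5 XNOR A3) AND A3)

No. Counterexample: with A5=0, A3=1, Expression 1 = 1 but Expression 2 = 0.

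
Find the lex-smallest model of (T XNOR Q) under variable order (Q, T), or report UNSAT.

Q=0, T=0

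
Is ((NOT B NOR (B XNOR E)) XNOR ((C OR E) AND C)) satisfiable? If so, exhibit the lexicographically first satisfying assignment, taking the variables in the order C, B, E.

C=0, B=0, E=0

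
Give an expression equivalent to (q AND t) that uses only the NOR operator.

((q NOR q) NOR (t NOR t))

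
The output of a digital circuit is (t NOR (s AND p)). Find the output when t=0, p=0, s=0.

Substituting: (0 NOR (0 AND 0))
= 1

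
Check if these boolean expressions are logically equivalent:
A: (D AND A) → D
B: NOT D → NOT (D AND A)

Yes, Contrapositive is always equivalent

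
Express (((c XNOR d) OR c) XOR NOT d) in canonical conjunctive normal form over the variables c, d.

(c OR d) AND (c OR NOT d) AND (NOT c OR d)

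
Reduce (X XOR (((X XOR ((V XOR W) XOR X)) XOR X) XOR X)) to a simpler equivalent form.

By XOR self-cancellation ((E XOR v) XOR v = E) then XOR self-cancellation ((E XOR v) XOR v = E):
= ((V XOR W) XOR X)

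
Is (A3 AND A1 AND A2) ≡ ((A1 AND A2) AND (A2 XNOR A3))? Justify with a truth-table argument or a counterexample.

Yes, they are equivalent — the two output columns agree on all 8 assignments:
A3 | A1 | A2 | Expression 1 | Expression 2
------------------------------------------
0 | 0 | 0 | 0 | 0
0 | 0 | 1 | 0 | 0
0 | 1 | 0 | 0 | 0
0 | 1 | 1 | 0 | 0
1 | 0 | 0 | 0 | 0
1 | 0 | 1 | 0 | 0
1 | 1 | 0 | 0 | 0
1 | 1 | 1 | 1 | 1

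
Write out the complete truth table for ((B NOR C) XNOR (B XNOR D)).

C | B | D | Output
------------------
0 | 0 | 0 | 1
0 | 0 | 1 | 0
0 | 1 | 0 | 1
0 | 1 | 1 | 0
1 | 0 | 0 | 0
1 | 0 | 1 | 1
1 | 1 | 0 | 1
1 | 1 | 1 | 0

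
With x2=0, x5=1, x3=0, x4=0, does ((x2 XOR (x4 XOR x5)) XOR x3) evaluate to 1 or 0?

Substituting: ((0 XOR (0 XOR 1)) XOR 0)
= 1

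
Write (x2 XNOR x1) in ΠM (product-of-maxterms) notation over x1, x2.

ΠM(1, 2) = (x1 OR NOT x2) AND (NOT x1 OR x2)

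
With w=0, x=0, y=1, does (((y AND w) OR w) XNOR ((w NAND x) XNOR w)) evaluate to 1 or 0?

Substituting: (((1 AND 0) OR 0) XNOR ((0 NAND 0) XNOR 0))
= 1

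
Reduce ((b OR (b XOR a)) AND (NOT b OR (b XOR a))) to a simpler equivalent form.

By distribution ((E OR v) AND (E OR NOT v) = E):
= (b XOR a)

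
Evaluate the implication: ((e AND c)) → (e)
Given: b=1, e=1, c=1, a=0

Antecedent ((e AND c)) = 1; consequent (e) = 1.
1 → 1 = 1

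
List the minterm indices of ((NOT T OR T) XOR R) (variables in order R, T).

Σm(0, 1) = (NOT R AND NOT T) OR (NOT R AND T)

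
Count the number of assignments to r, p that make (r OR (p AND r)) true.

Satisfying assignments: (1,0), (1,1)
Count: 2 out of 4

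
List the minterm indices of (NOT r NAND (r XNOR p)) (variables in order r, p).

Σm(1, 2, 3) = (NOT r AND p) OR (r AND NOT p) OR (r AND p)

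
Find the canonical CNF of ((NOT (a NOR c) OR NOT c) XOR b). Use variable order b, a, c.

(NOT b OR a OR c) AND (NOT b OR a OR NOT c) AND (NOT b OR NOT a OR c) AND (NOT b OR NOT a OR NOT c)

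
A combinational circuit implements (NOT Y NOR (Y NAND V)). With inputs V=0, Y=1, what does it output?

Substituting: (NOT 1 NOR (1 NAND 0))
= 0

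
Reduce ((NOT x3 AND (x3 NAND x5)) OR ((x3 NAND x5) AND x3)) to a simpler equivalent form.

By distribution ((E AND v) OR (E AND NOT v) = E):
= (x3 NAND x5)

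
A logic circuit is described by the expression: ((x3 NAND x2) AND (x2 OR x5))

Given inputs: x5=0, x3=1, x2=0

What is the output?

Substituting: ((1 NAND 0) AND (0 OR 0))
= 0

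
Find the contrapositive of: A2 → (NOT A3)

Contrapositive: A3 → NOT A2
Note: A statement and its contrapositive are logically equivalent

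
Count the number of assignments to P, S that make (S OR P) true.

Satisfying assignments: (0,1), (1,0), (1,1)
Count: 3 out of 4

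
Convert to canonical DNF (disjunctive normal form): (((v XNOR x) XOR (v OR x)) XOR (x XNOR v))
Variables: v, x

(NOT v AND x) OR (v AND NOT x) OR (v AND x)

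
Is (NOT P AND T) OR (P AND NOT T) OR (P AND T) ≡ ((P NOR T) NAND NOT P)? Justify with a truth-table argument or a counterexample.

Yes, they are equivalent — the two output columns agree on all 4 assignments:
P | T | Expression 1 | Expression 2
-----------------------------------
0 | 0 | 0 | 0
0 | 1 | 1 | 1
1 | 0 | 1 | 1
1 | 1 | 1 | 1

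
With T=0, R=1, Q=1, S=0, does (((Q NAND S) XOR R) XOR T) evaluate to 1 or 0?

Substituting: (((1 NAND 0) XOR 1) XOR 0)
= 0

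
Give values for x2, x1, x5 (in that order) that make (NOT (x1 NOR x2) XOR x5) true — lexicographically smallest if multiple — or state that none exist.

x2=0, x1=0, x5=1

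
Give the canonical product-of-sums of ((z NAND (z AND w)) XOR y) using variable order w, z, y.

ΠM(1, 3, 5, 6) = (w OR z OR NOT y) AND (w OR NOT z OR NOT y) AND (NOT w OR z OR NOT y) AND (NOT w OR NOT z OR y)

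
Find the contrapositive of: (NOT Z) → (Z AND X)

Contrapositive: NOT (Z AND X) → Z
Note: A statement and its contrapositive are logically equivalent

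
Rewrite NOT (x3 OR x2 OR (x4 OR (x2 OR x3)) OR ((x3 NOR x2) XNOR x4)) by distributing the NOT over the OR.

NOT x3 AND NOT x2 AND NOT (x4 OR (x2 OR x3)) AND NOT ((x3 NOR x2) XNOR x4)
De Morgan's: NOT(OR of terms) = AND of negations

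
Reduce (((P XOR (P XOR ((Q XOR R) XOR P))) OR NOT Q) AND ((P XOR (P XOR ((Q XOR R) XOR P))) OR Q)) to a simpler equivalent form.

By distribution ((E OR v) AND (E OR NOT v) = E) then XOR self-cancellation ((E XOR v) XOR v = E):
= ((Q XOR R) XOR P)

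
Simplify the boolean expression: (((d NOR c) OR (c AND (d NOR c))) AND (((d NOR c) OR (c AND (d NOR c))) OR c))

By absorption (E AND (E OR v) = E) then absorption (E OR (E AND v) = E):
= (d NOR c)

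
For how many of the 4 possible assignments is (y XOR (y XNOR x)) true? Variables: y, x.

Satisfying assignments: (0,0), (1,0)
Count: 2 out of 4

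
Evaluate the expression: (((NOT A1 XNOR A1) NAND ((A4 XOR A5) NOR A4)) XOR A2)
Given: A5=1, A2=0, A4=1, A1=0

Substituting: (((NOT 0 XNOR 0) NAND ((1 XOR 1) NOR 1)) XOR 0)
= 1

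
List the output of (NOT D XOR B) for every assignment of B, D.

B | D | Output
--------------
0 | 0 | 1
0 | 1 | 0
1 | 0 | 0
1 | 1 | 1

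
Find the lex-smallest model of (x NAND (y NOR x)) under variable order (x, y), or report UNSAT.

x=0, y=0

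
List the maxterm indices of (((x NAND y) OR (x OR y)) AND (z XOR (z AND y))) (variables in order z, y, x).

ΠM(0, 1, 2, 3, 6, 7) = (z OR y OR x) AND (z OR y OR NOT x) AND (z OR NOT y OR x) AND (z OR NOT y OR NOT x) AND (NOT z OR NOT y OR x) AND (NOT z OR NOT y OR NOT x)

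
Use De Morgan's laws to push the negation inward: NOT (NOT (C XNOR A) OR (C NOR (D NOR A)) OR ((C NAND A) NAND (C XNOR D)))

(C XNOR A) AND NOT (C NOR (D NOR A)) AND NOT ((C NAND A) NAND (C XNOR D))
De Morgan's: NOT(OR of terms) = AND of negations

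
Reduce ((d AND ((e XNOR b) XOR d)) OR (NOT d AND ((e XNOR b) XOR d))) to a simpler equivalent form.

By distribution ((E AND v) OR (E AND NOT v) = E):
= ((e XNOR b) XOR d)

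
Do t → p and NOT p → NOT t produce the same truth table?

Yes, Contrapositive is always equivalent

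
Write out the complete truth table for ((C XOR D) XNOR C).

D | C | Output
--------------
0 | 0 | 1
0 | 1 | 1
1 | 0 | 0
1 | 1 | 0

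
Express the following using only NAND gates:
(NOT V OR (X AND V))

(((V NAND V) NAND (V NAND V)) NAND (((X NAND V) NAND (X NAND V)) NAND ((X NAND V) NAND (X NAND V))))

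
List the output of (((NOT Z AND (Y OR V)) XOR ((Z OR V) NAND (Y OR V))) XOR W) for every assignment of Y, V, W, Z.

Y | V | W | Z | Output
----------------------
0 | 0 | 0 | 0 | 1
0 | 0 | 0 | 1 | 1
0 | 0 | 1 | 0 | 0
0 | 0 | 1 | 1 | 0
0 | 1 | 0 | 0 | 1
0 | 1 | 0 | 1 | 0
0 | 1 | 1 | 0 | 0
0 | 1 | 1 | 1 | 1
1 | 0 | 0 | 0 | 0
1 | 0 | 0 | 1 | 0
1 | 0 | 1 | 0 | 1
1 | 0 | 1 | 1 | 1
1 | 1 | 0 | 0 | 1
1 | 1 | 0 | 1 | 0
1 | 1 | 1 | 0 | 0
1 | 1 | 1 | 1 | 1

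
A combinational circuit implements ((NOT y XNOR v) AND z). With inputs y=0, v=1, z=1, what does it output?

Substituting: ((NOT 0 XNOR 1) AND 1)
= 1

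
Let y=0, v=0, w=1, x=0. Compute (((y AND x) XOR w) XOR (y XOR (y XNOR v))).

Substituting: (((0 AND 0) XOR 1) XOR (0 XOR (0 XNOR 0)))
= 0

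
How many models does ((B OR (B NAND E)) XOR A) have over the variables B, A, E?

Satisfying assignments: (0,0,0), (0,0,1), (1,0,0), (1,0,1)
Count: 4 out of 8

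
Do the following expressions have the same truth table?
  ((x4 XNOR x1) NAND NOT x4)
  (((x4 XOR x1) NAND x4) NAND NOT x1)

Yes, they are equivalent — the two output columns agree on all 4 assignments:
x4 | x1 | Expression 1 | Expression 2
-------------------------------------
0 | 0 | 0 | 0
0 | 1 | 1 | 1
1 | 0 | 1 | 1
1 | 1 | 1 | 1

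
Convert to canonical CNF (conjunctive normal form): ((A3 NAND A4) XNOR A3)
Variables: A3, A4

(A3 OR A4) AND (A3 OR NOT A4) AND (NOT A3 OR NOT A4)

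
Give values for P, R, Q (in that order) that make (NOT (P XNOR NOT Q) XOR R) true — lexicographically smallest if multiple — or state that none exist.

P=0, R=0, Q=0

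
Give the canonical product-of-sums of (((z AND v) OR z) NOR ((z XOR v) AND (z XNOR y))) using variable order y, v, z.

ΠM(1, 2, 3, 5, 7) = (y OR v OR NOT z) AND (y OR NOT v OR z) AND (y OR NOT v OR NOT z) AND (NOT y OR v OR NOT z) AND (NOT y OR NOT v OR NOT z)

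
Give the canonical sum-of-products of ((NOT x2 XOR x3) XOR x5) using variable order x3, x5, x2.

Σm(0, 3, 5, 6) = (NOT x3 AND NOT x5 AND NOT x2) OR (NOT x3 AND x5 AND x2) OR (x3 AND NOT x5 AND x2) OR (x3 AND x5 AND NOT x2)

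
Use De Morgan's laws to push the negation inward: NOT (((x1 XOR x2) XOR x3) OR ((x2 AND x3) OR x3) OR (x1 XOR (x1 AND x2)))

NOT ((x1 XOR x2) XOR x3) AND NOT ((x2 AND x3) OR x3) AND NOT (x1 XOR (x1 AND x2))
De Morgan's: NOT(OR of terms) = AND of negations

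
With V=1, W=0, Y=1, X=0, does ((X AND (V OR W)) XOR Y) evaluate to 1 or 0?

Substituting: ((0 AND (1 OR 0)) XOR 1)
= 1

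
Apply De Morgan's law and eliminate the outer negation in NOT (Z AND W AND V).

NOT Z OR NOT W OR NOT V
De Morgan's: NOT(AND of terms) = OR of negations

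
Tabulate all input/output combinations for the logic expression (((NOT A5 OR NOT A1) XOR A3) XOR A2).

A3 | A5 | A2 | A1 | Output
--------------------------
0 | 0 | 0 | 0 | 1
0 | 0 | 0 | 1 | 1
0 | 0 | 1 | 0 | 0
0 | 0 | 1 | 1 | 0
0 | 1 | 0 | 0 | 1
0 | 1 | 0 | 1 | 0
0 | 1 | 1 | 0 | 0
0 | 1 | 1 | 1 | 1
1 | 0 | 0 | 0 | 0
1 | 0 | 0 | 1 | 0
1 | 0 | 1 | 0 | 1
1 | 0 | 1 | 1 | 1
1 | 1 | 0 | 0 | 0
1 | 1 | 0 | 1 | 1
1 | 1 | 1 | 0 | 1
1 | 1 | 1 | 1 | 0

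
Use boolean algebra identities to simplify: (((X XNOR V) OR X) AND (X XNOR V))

By absorption (E AND (E OR v) = E):
= (X XNOR V)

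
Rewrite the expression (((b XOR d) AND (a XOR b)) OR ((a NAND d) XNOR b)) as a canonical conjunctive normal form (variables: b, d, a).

(b OR d OR a) AND (b OR d OR NOT a) AND (b OR NOT d OR a) AND (NOT b OR NOT d OR NOT a)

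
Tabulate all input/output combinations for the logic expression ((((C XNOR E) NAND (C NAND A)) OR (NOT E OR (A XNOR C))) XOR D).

E | D | A | C | Output
----------------------
0 | 0 | 0 | 0 | 1
0 | 0 | 0 | 1 | 1
0 | 0 | 1 | 0 | 1
0 | 0 | 1 | 1 | 1
0 | 1 | 0 | 0 | 0
0 | 1 | 0 | 1 | 0
0 | 1 | 1 | 0 | 0
0 | 1 | 1 | 1 | 0
1 | 0 | 0 | 0 | 1
1 | 0 | 0 | 1 | 0
1 | 0 | 1 | 0 | 1
1 | 0 | 1 | 1 | 1
1 | 1 | 0 | 0 | 0
1 | 1 | 0 | 1 | 1
1 | 1 | 1 | 0 | 0
1 | 1 | 1 | 1 | 0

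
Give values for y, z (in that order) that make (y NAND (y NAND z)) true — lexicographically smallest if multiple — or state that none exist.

y=0, z=0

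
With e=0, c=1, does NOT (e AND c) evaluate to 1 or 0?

Substituting: NOT (0 AND 1)
= 1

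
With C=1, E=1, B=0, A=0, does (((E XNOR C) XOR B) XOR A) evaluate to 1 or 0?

Substituting: (((1 XNOR 1) XOR 0) XOR 0)
= 1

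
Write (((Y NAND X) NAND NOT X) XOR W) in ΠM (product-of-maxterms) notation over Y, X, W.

ΠM(0, 3, 4, 7) = (Y OR X OR W) AND (Y OR NOT X OR NOT W) AND (NOT Y OR X OR W) AND (NOT Y OR NOT X OR NOT W)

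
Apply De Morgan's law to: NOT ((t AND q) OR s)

NOT (t AND q) AND NOT s
De Morgan's: NOT(OR of terms) = AND of negations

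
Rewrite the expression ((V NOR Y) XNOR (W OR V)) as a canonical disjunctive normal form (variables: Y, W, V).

(NOT Y AND W AND NOT V) OR (Y AND NOT W AND NOT V)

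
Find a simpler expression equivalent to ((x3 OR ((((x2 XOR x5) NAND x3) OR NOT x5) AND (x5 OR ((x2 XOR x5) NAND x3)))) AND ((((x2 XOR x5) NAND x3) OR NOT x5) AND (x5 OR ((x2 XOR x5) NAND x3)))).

By absorption (E AND (E OR v) = E) then distribution ((E OR v) AND (E OR NOT v) = E):
= ((x2 XOR x5) NAND x3)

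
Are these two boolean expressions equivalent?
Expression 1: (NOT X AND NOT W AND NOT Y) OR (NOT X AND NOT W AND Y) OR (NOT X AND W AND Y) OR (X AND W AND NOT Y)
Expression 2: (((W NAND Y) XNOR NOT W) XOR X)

Yes, they are equivalent — the two output columns agree on all 8 assignments:
X | W | Y | Expression 1 | Expression 2
---------------------------------------
0 | 0 | 0 | 1 | 1
0 | 0 | 1 | 1 | 1
0 | 1 | 0 | 0 | 0
0 | 1 | 1 | 1 | 1
1 | 0 | 0 | 0 | 0
1 | 0 | 1 | 0 | 0
1 | 1 | 0 | 1 | 1
1 | 1 | 1 | 0 | 0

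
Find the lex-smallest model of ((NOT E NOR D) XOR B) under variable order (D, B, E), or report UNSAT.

D=0, B=0, E=1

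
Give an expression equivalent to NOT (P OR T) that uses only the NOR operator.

(((P NOR T) NOR (P NOR T)) NOR ((P NOR T) NOR (P NOR T)))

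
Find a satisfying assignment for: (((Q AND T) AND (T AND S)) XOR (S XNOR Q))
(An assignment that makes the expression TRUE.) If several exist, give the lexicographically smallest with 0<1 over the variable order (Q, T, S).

Q=0, T=0, S=0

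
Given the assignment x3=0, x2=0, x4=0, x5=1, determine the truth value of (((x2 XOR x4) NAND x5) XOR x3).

Substituting: (((0 XOR 0) NAND 1) XOR 0)
= 1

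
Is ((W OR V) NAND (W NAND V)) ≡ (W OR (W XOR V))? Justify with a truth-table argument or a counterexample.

No. Counterexample: with V=0, W=0, Expression 1 = 1 but Expression 2 = 0.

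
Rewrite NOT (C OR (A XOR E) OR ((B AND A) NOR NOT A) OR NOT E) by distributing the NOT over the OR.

NOT C AND NOT (A XOR E) AND NOT ((B AND A) NOR NOT A) AND E
De Morgan's: NOT(OR of terms) = AND of negations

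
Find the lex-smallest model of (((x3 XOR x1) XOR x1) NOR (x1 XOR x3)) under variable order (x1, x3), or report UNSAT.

x1=0, x3=0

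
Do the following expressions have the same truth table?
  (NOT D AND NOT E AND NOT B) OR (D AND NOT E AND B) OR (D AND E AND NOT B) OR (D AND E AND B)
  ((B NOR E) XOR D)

Yes, they are equivalent — the two output columns agree on all 8 assignments:
D | E | B | Expression 1 | Expression 2
---------------------------------------
0 | 0 | 0 | 1 | 1
0 | 0 | 1 | 0 | 0
0 | 1 | 0 | 0 | 0
0 | 1 | 1 | 0 | 0
1 | 0 | 0 | 0 | 0
1 | 0 | 1 | 1 | 1
1 | 1 | 0 | 1 | 1
1 | 1 | 1 | 1 | 1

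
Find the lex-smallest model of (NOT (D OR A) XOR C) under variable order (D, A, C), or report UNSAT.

D=0, A=0, C=0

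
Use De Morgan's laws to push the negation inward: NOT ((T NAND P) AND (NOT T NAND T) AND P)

NOT (T NAND P) OR NOT (NOT T NAND T) OR NOT P
De Morgan's: NOT(AND of terms) = OR of negations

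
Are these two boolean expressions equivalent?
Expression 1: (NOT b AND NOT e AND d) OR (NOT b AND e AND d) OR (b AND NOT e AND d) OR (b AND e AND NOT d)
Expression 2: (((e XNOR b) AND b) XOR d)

Yes, they are equivalent — the two output columns agree on all 8 assignments:
b | e | d | Expression 1 | Expression 2
---------------------------------------
0 | 0 | 0 | 0 | 0
0 | 0 | 1 | 1 | 1
0 | 1 | 0 | 0 | 0
0 | 1 | 1 | 1 | 1
1 | 0 | 0 | 0 | 0
1 | 0 | 1 | 1 | 1
1 | 1 | 0 | 1 | 1
1 | 1 | 1 | 0 | 0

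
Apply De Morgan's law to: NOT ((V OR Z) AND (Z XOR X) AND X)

NOT (V OR Z) OR NOT (Z XOR X) OR NOT X
De Morgan's: NOT(AND of terms) = OR of negations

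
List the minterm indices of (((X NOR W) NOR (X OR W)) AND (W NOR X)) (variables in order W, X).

Σm() = FALSE (no minterms)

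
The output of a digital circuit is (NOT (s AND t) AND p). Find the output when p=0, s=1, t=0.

Substituting: (NOT (1 AND 0) AND 0)
= 0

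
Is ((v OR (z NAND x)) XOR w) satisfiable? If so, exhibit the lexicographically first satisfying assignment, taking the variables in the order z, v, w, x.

z=0, v=0, w=0, x=0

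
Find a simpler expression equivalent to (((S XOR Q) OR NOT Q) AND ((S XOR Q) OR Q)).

By distribution ((E OR v) AND (E OR NOT v) = E):
= (S XOR Q)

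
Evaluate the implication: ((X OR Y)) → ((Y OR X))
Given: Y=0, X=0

Antecedent ((X OR Y)) = 0; consequent ((Y OR X)) = 0.
0 → 0 = 1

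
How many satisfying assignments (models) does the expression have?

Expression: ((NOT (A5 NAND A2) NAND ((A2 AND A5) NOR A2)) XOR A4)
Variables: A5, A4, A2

Satisfying assignments: (0,0,0), (0,0,1), (1,0,0), (1,0,1)
Count: 4 out of 8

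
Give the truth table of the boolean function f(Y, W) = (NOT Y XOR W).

Y | W | Output
--------------
0 | 0 | 1
0 | 1 | 0
1 | 0 | 0
1 | 1 | 1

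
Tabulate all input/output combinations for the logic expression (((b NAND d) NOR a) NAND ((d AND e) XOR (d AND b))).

d | b | e | a | Output
----------------------
0 | 0 | 0 | 0 | 1
0 | 0 | 0 | 1 | 1
0 | 0 | 1 | 0 | 1
0 | 0 | 1 | 1 | 1
0 | 1 | 0 | 0 | 1
0 | 1 | 0 | 1 | 1
0 | 1 | 1 | 0 | 1
0 | 1 | 1 | 1 | 1
1 | 0 | 0 | 0 | 1
1 | 0 | 0 | 1 | 1
1 | 0 | 1 | 0 | 1
1 | 0 | 1 | 1 | 1
1 | 1 | 0 | 0 | 0
1 | 1 | 0 | 1 | 1
1 | 1 | 1 | 0 | 1
1 | 1 | 1 | 1 | 1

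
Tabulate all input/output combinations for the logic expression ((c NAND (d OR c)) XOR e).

c | e | d | Output
------------------
0 | 0 | 0 | 1
0 | 0 | 1 | 1
0 | 1 | 0 | 0
0 | 1 | 1 | 0
1 | 0 | 0 | 0
1 | 0 | 1 | 0
1 | 1 | 0 | 1
1 | 1 | 1 | 1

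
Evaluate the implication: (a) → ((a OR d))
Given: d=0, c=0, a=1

Antecedent (a) = 1; consequent ((a OR d)) = 1.
1 → 1 = 1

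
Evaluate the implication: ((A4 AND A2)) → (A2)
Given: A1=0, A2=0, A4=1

Antecedent ((A4 AND A2)) = 0; consequent (A2) = 0.
0 → 0 = 1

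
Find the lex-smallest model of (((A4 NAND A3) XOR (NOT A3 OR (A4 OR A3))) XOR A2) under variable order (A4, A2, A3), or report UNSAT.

A4=0, A2=1, A3=0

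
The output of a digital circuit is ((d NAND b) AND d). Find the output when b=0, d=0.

Substituting: ((0 NAND 0) AND 0)
= 0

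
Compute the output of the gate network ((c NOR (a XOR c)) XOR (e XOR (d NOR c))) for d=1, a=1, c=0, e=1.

Substituting: ((0 NOR (1 XOR 0)) XOR (1 XOR (1 NOR 0)))
= 1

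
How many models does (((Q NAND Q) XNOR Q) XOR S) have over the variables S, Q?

Satisfying assignments: (1,0), (1,1)
Count: 2 out of 4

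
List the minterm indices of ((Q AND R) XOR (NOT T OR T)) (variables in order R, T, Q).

Σm(0, 1, 2, 3, 4, 6) = (NOT R AND NOT T AND NOT Q) OR (NOT R AND NOT T AND Q) OR (NOT R AND T AND NOT Q) OR (NOT R AND T AND Q) OR (R AND NOT T AND NOT Q) OR (R AND T AND NOT Q)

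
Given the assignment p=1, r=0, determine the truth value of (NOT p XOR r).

Substituting: (NOT 1 XOR 0)
= 0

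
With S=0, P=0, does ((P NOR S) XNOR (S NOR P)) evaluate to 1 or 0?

Substituting: ((0 NOR 0) XNOR (0 NOR 0))
= 1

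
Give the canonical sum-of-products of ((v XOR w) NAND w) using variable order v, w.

Σm(0, 2, 3) = (NOT v AND NOT w) OR (v AND NOT w) OR (v AND w)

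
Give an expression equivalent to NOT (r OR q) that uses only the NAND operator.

(((r NAND r) NAND (q NAND q)) NAND ((r NAND r) NAND (q NAND q)))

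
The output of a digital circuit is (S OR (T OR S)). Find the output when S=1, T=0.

Substituting: (1 OR (0 OR 1))
= 1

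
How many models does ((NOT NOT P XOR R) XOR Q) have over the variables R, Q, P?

Satisfying assignments: (0,0,1), (0,1,0), (1,0,0), (1,1,1)
Count: 4 out of 8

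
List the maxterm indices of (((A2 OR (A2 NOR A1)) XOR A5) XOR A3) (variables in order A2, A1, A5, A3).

ΠM(1, 2, 4, 7, 9, 10, 13, 14) = (A2 OR A1 OR A5 OR NOT A3) AND (A2 OR A1 OR NOT A5 OR A3) AND (A2 OR NOT A1 OR A5 OR A3) AND (A2 OR NOT A1 OR NOT A5 OR NOT A3) AND (NOT A2 OR A1 OR A5 OR NOT A3) AND (NOT A2 OR A1 OR NOT A5 OR A3) AND (NOT A2 OR NOT A1 OR A5 OR NOT A3) AND (NOT A2 OR NOT A1 OR NOT A5 OR A3)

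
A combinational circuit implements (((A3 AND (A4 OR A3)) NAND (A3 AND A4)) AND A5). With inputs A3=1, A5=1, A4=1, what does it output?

Substituting: (((1 AND (1 OR 1)) NAND (1 AND 1)) AND 1)
= 0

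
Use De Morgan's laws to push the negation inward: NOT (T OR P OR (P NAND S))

NOT T AND NOT P AND NOT (P NAND S)
De Morgan's: NOT(OR of terms) = AND of negations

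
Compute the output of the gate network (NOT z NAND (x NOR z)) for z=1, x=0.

Substituting: (NOT 1 NAND (0 NOR 1))
= 1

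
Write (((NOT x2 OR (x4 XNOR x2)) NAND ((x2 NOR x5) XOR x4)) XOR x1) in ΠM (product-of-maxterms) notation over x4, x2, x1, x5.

ΠM(0, 3, 6, 7, 9, 10, 12, 13) = (x4 OR x2 OR x1 OR x5) AND (x4 OR x2 OR NOT x1 OR NOT x5) AND (x4 OR NOT x2 OR NOT x1 OR x5) AND (x4 OR NOT x2 OR NOT x1 OR NOT x5) AND (NOT x4 OR x2 OR x1 OR NOT x5) AND (NOT x4 OR x2 OR NOT x1 OR x5) AND (NOT x4 OR NOT x2 OR x1 OR x5) AND (NOT x4 OR NOT x2 OR x1 OR NOT x5)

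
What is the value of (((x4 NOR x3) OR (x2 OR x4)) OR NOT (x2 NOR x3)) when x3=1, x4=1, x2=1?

Substituting: (((1 NOR 1) OR (1 OR 1)) OR NOT (1 NOR 1))
= 1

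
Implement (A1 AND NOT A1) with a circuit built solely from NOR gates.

((A1 NOR A1) NOR ((A1 NOR A1) NOR (A1 NOR A1)))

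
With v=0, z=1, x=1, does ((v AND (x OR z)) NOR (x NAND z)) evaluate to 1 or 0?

Substituting: ((0 AND (1 OR 1)) NOR (1 NAND 1))
= 1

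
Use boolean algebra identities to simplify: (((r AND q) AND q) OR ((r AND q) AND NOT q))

By distribution ((E AND v) OR (E AND NOT v) = E):
= (r AND q)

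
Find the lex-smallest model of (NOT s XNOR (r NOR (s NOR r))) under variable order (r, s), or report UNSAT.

r=1, s=1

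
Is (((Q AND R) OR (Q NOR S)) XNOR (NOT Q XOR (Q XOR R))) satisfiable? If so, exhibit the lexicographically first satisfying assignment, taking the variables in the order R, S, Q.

R=0, S=0, Q=0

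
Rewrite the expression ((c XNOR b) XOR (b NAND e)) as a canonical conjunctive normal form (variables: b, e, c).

(b OR e OR c) AND (b OR NOT e OR c) AND (NOT b OR e OR NOT c) AND (NOT b OR NOT e OR c)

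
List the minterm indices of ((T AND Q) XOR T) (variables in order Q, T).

Σm(1) = (NOT Q AND T)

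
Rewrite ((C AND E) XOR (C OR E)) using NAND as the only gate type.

((((C NAND E) NAND (C NAND E)) NAND (((C NAND E) NAND (C NAND E)) NAND ((C NAND C) NAND (E NAND E)))) NAND (((C NAND C) NAND (E NAND E)) NAND (((C NAND E) NAND (C NAND E)) NAND ((C NAND C) NAND (E NAND E)))))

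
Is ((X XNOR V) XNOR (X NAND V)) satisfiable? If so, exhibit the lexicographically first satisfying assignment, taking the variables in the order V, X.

V=0, X=0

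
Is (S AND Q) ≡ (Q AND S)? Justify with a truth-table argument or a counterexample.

Yes, they are equivalent — the two output columns agree on all 4 assignments:
S | Q | Expression 1 | Expression 2
-----------------------------------
0 | 0 | 0 | 0
0 | 1 | 0 | 0
1 | 0 | 0 | 0
1 | 1 | 1 | 1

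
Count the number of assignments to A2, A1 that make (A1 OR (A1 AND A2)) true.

Satisfying assignments: (0,1), (1,1)
Count: 2 out of 4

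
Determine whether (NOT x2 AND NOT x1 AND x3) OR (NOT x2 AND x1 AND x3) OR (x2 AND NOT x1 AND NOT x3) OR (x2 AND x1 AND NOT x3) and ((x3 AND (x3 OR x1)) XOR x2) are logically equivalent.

Yes, they are equivalent — the two output columns agree on all 8 assignments:
x2 | x1 | x3 | Expression 1 | Expression 2
------------------------------------------
0 | 0 | 0 | 0 | 0
0 | 0 | 1 | 1 | 1
0 | 1 | 0 | 0 | 0
0 | 1 | 1 | 1 | 1
1 | 0 | 0 | 1 | 1
1 | 0 | 1 | 0 | 0
1 | 1 | 0 | 1 | 1
1 | 1 | 1 | 0 | 0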